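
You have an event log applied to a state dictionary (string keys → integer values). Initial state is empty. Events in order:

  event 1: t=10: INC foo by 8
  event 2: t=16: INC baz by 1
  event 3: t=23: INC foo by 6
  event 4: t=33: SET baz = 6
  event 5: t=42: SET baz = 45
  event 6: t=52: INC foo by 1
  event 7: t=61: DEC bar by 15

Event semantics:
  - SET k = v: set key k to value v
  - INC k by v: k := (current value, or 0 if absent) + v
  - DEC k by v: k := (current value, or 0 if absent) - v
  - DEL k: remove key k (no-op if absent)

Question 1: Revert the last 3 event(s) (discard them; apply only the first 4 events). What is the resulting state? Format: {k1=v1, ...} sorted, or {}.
Answer: {baz=6, foo=14}

Derivation:
Keep first 4 events (discard last 3):
  after event 1 (t=10: INC foo by 8): {foo=8}
  after event 2 (t=16: INC baz by 1): {baz=1, foo=8}
  after event 3 (t=23: INC foo by 6): {baz=1, foo=14}
  after event 4 (t=33: SET baz = 6): {baz=6, foo=14}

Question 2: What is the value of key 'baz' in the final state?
Answer: 45

Derivation:
Track key 'baz' through all 7 events:
  event 1 (t=10: INC foo by 8): baz unchanged
  event 2 (t=16: INC baz by 1): baz (absent) -> 1
  event 3 (t=23: INC foo by 6): baz unchanged
  event 4 (t=33: SET baz = 6): baz 1 -> 6
  event 5 (t=42: SET baz = 45): baz 6 -> 45
  event 6 (t=52: INC foo by 1): baz unchanged
  event 7 (t=61: DEC bar by 15): baz unchanged
Final: baz = 45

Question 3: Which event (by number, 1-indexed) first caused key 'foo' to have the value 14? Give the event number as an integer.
Looking for first event where foo becomes 14:
  event 1: foo = 8
  event 2: foo = 8
  event 3: foo 8 -> 14  <-- first match

Answer: 3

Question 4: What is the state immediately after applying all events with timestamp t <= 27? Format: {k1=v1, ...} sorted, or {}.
Answer: {baz=1, foo=14}

Derivation:
Apply events with t <= 27 (3 events):
  after event 1 (t=10: INC foo by 8): {foo=8}
  after event 2 (t=16: INC baz by 1): {baz=1, foo=8}
  after event 3 (t=23: INC foo by 6): {baz=1, foo=14}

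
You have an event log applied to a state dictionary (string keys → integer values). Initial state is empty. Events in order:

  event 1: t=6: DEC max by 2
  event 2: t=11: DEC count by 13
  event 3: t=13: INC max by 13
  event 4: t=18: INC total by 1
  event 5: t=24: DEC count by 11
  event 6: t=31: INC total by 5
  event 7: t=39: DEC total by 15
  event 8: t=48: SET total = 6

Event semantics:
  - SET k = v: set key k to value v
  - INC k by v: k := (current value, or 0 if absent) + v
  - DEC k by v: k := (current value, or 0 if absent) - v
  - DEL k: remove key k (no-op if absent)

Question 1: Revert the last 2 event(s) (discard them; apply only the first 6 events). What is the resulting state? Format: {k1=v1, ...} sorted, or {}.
Keep first 6 events (discard last 2):
  after event 1 (t=6: DEC max by 2): {max=-2}
  after event 2 (t=11: DEC count by 13): {count=-13, max=-2}
  after event 3 (t=13: INC max by 13): {count=-13, max=11}
  after event 4 (t=18: INC total by 1): {count=-13, max=11, total=1}
  after event 5 (t=24: DEC count by 11): {count=-24, max=11, total=1}
  after event 6 (t=31: INC total by 5): {count=-24, max=11, total=6}

Answer: {count=-24, max=11, total=6}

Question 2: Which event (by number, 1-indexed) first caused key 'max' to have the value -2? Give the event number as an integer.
Looking for first event where max becomes -2:
  event 1: max (absent) -> -2  <-- first match

Answer: 1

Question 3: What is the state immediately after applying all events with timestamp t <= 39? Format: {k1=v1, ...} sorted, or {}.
Apply events with t <= 39 (7 events):
  after event 1 (t=6: DEC max by 2): {max=-2}
  after event 2 (t=11: DEC count by 13): {count=-13, max=-2}
  after event 3 (t=13: INC max by 13): {count=-13, max=11}
  after event 4 (t=18: INC total by 1): {count=-13, max=11, total=1}
  after event 5 (t=24: DEC count by 11): {count=-24, max=11, total=1}
  after event 6 (t=31: INC total by 5): {count=-24, max=11, total=6}
  after event 7 (t=39: DEC total by 15): {count=-24, max=11, total=-9}

Answer: {count=-24, max=11, total=-9}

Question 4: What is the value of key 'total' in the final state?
Track key 'total' through all 8 events:
  event 1 (t=6: DEC max by 2): total unchanged
  event 2 (t=11: DEC count by 13): total unchanged
  event 3 (t=13: INC max by 13): total unchanged
  event 4 (t=18: INC total by 1): total (absent) -> 1
  event 5 (t=24: DEC count by 11): total unchanged
  event 6 (t=31: INC total by 5): total 1 -> 6
  event 7 (t=39: DEC total by 15): total 6 -> -9
  event 8 (t=48: SET total = 6): total -9 -> 6
Final: total = 6

Answer: 6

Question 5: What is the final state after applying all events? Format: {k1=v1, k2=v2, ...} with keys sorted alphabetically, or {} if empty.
Answer: {count=-24, max=11, total=6}

Derivation:
  after event 1 (t=6: DEC max by 2): {max=-2}
  after event 2 (t=11: DEC count by 13): {count=-13, max=-2}
  after event 3 (t=13: INC max by 13): {count=-13, max=11}
  after event 4 (t=18: INC total by 1): {count=-13, max=11, total=1}
  after event 5 (t=24: DEC count by 11): {count=-24, max=11, total=1}
  after event 6 (t=31: INC total by 5): {count=-24, max=11, total=6}
  after event 7 (t=39: DEC total by 15): {count=-24, max=11, total=-9}
  after event 8 (t=48: SET total = 6): {count=-24, max=11, total=6}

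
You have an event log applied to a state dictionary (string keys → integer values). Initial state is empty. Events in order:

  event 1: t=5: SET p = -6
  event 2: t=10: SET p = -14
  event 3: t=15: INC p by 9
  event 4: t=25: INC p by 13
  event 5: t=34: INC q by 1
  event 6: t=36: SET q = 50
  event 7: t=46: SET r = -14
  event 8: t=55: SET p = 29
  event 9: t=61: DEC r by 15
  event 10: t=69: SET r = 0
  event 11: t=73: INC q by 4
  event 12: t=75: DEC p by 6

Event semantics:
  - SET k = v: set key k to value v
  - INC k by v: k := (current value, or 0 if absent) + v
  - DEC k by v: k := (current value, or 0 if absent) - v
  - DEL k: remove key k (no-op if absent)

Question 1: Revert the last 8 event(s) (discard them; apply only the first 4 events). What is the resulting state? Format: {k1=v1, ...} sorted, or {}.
Answer: {p=8}

Derivation:
Keep first 4 events (discard last 8):
  after event 1 (t=5: SET p = -6): {p=-6}
  after event 2 (t=10: SET p = -14): {p=-14}
  after event 3 (t=15: INC p by 9): {p=-5}
  after event 4 (t=25: INC p by 13): {p=8}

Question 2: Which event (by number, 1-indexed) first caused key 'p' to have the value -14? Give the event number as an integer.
Answer: 2

Derivation:
Looking for first event where p becomes -14:
  event 1: p = -6
  event 2: p -6 -> -14  <-- first match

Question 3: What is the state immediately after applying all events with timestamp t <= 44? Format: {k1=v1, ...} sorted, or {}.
Apply events with t <= 44 (6 events):
  after event 1 (t=5: SET p = -6): {p=-6}
  after event 2 (t=10: SET p = -14): {p=-14}
  after event 3 (t=15: INC p by 9): {p=-5}
  after event 4 (t=25: INC p by 13): {p=8}
  after event 5 (t=34: INC q by 1): {p=8, q=1}
  after event 6 (t=36: SET q = 50): {p=8, q=50}

Answer: {p=8, q=50}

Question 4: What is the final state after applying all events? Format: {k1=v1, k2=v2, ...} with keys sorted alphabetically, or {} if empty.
Answer: {p=23, q=54, r=0}

Derivation:
  after event 1 (t=5: SET p = -6): {p=-6}
  after event 2 (t=10: SET p = -14): {p=-14}
  after event 3 (t=15: INC p by 9): {p=-5}
  after event 4 (t=25: INC p by 13): {p=8}
  after event 5 (t=34: INC q by 1): {p=8, q=1}
  after event 6 (t=36: SET q = 50): {p=8, q=50}
  after event 7 (t=46: SET r = -14): {p=8, q=50, r=-14}
  after event 8 (t=55: SET p = 29): {p=29, q=50, r=-14}
  after event 9 (t=61: DEC r by 15): {p=29, q=50, r=-29}
  after event 10 (t=69: SET r = 0): {p=29, q=50, r=0}
  after event 11 (t=73: INC q by 4): {p=29, q=54, r=0}
  after event 12 (t=75: DEC p by 6): {p=23, q=54, r=0}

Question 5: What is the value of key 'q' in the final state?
Track key 'q' through all 12 events:
  event 1 (t=5: SET p = -6): q unchanged
  event 2 (t=10: SET p = -14): q unchanged
  event 3 (t=15: INC p by 9): q unchanged
  event 4 (t=25: INC p by 13): q unchanged
  event 5 (t=34: INC q by 1): q (absent) -> 1
  event 6 (t=36: SET q = 50): q 1 -> 50
  event 7 (t=46: SET r = -14): q unchanged
  event 8 (t=55: SET p = 29): q unchanged
  event 9 (t=61: DEC r by 15): q unchanged
  event 10 (t=69: SET r = 0): q unchanged
  event 11 (t=73: INC q by 4): q 50 -> 54
  event 12 (t=75: DEC p by 6): q unchanged
Final: q = 54

Answer: 54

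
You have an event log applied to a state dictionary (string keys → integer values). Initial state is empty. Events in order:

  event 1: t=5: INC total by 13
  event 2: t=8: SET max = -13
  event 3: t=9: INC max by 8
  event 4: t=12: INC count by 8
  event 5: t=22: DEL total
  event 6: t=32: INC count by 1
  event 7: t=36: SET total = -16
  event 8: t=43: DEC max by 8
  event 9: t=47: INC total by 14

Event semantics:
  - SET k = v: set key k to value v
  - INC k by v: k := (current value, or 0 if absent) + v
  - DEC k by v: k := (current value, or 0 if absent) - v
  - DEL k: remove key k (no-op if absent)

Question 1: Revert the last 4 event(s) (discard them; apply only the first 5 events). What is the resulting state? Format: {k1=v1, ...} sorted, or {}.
Answer: {count=8, max=-5}

Derivation:
Keep first 5 events (discard last 4):
  after event 1 (t=5: INC total by 13): {total=13}
  after event 2 (t=8: SET max = -13): {max=-13, total=13}
  after event 3 (t=9: INC max by 8): {max=-5, total=13}
  after event 4 (t=12: INC count by 8): {count=8, max=-5, total=13}
  after event 5 (t=22: DEL total): {count=8, max=-5}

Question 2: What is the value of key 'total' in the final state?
Answer: -2

Derivation:
Track key 'total' through all 9 events:
  event 1 (t=5: INC total by 13): total (absent) -> 13
  event 2 (t=8: SET max = -13): total unchanged
  event 3 (t=9: INC max by 8): total unchanged
  event 4 (t=12: INC count by 8): total unchanged
  event 5 (t=22: DEL total): total 13 -> (absent)
  event 6 (t=32: INC count by 1): total unchanged
  event 7 (t=36: SET total = -16): total (absent) -> -16
  event 8 (t=43: DEC max by 8): total unchanged
  event 9 (t=47: INC total by 14): total -16 -> -2
Final: total = -2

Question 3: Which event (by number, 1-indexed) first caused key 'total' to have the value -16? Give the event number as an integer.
Answer: 7

Derivation:
Looking for first event where total becomes -16:
  event 1: total = 13
  event 2: total = 13
  event 3: total = 13
  event 4: total = 13
  event 5: total = (absent)
  event 7: total (absent) -> -16  <-- first match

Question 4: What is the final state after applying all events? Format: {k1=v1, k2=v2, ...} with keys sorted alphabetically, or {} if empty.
Answer: {count=9, max=-13, total=-2}

Derivation:
  after event 1 (t=5: INC total by 13): {total=13}
  after event 2 (t=8: SET max = -13): {max=-13, total=13}
  after event 3 (t=9: INC max by 8): {max=-5, total=13}
  after event 4 (t=12: INC count by 8): {count=8, max=-5, total=13}
  after event 5 (t=22: DEL total): {count=8, max=-5}
  after event 6 (t=32: INC count by 1): {count=9, max=-5}
  after event 7 (t=36: SET total = -16): {count=9, max=-5, total=-16}
  after event 8 (t=43: DEC max by 8): {count=9, max=-13, total=-16}
  after event 9 (t=47: INC total by 14): {count=9, max=-13, total=-2}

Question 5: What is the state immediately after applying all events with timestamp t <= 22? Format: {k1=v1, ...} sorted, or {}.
Apply events with t <= 22 (5 events):
  after event 1 (t=5: INC total by 13): {total=13}
  after event 2 (t=8: SET max = -13): {max=-13, total=13}
  after event 3 (t=9: INC max by 8): {max=-5, total=13}
  after event 4 (t=12: INC count by 8): {count=8, max=-5, total=13}
  after event 5 (t=22: DEL total): {count=8, max=-5}

Answer: {count=8, max=-5}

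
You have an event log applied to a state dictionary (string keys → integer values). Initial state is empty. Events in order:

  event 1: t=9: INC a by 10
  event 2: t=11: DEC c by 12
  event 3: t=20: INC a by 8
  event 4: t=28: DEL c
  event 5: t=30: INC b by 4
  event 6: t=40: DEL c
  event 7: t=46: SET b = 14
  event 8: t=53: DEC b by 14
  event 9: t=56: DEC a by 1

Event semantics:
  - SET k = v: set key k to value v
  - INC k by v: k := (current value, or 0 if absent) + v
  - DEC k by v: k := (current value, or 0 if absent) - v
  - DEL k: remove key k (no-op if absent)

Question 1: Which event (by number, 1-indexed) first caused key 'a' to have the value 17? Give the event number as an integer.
Looking for first event where a becomes 17:
  event 1: a = 10
  event 2: a = 10
  event 3: a = 18
  event 4: a = 18
  event 5: a = 18
  event 6: a = 18
  event 7: a = 18
  event 8: a = 18
  event 9: a 18 -> 17  <-- first match

Answer: 9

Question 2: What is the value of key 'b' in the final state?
Track key 'b' through all 9 events:
  event 1 (t=9: INC a by 10): b unchanged
  event 2 (t=11: DEC c by 12): b unchanged
  event 3 (t=20: INC a by 8): b unchanged
  event 4 (t=28: DEL c): b unchanged
  event 5 (t=30: INC b by 4): b (absent) -> 4
  event 6 (t=40: DEL c): b unchanged
  event 7 (t=46: SET b = 14): b 4 -> 14
  event 8 (t=53: DEC b by 14): b 14 -> 0
  event 9 (t=56: DEC a by 1): b unchanged
Final: b = 0

Answer: 0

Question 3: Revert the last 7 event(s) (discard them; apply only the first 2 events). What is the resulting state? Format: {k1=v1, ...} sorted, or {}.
Keep first 2 events (discard last 7):
  after event 1 (t=9: INC a by 10): {a=10}
  after event 2 (t=11: DEC c by 12): {a=10, c=-12}

Answer: {a=10, c=-12}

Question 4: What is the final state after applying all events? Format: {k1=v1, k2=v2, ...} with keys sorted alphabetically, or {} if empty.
Answer: {a=17, b=0}

Derivation:
  after event 1 (t=9: INC a by 10): {a=10}
  after event 2 (t=11: DEC c by 12): {a=10, c=-12}
  after event 3 (t=20: INC a by 8): {a=18, c=-12}
  after event 4 (t=28: DEL c): {a=18}
  after event 5 (t=30: INC b by 4): {a=18, b=4}
  after event 6 (t=40: DEL c): {a=18, b=4}
  after event 7 (t=46: SET b = 14): {a=18, b=14}
  after event 8 (t=53: DEC b by 14): {a=18, b=0}
  after event 9 (t=56: DEC a by 1): {a=17, b=0}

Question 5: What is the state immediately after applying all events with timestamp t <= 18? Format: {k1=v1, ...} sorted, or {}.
Answer: {a=10, c=-12}

Derivation:
Apply events with t <= 18 (2 events):
  after event 1 (t=9: INC a by 10): {a=10}
  after event 2 (t=11: DEC c by 12): {a=10, c=-12}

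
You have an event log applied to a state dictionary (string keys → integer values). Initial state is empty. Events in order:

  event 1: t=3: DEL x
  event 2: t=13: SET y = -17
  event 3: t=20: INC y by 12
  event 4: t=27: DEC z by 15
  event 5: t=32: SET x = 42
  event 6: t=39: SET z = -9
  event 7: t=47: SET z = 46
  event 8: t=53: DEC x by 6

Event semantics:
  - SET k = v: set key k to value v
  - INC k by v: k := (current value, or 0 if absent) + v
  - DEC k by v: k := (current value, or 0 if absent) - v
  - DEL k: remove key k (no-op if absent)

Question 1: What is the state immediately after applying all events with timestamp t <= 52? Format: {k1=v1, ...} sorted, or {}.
Answer: {x=42, y=-5, z=46}

Derivation:
Apply events with t <= 52 (7 events):
  after event 1 (t=3: DEL x): {}
  after event 2 (t=13: SET y = -17): {y=-17}
  after event 3 (t=20: INC y by 12): {y=-5}
  after event 4 (t=27: DEC z by 15): {y=-5, z=-15}
  after event 5 (t=32: SET x = 42): {x=42, y=-5, z=-15}
  after event 6 (t=39: SET z = -9): {x=42, y=-5, z=-9}
  after event 7 (t=47: SET z = 46): {x=42, y=-5, z=46}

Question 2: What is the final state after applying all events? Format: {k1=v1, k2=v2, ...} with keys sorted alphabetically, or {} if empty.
  after event 1 (t=3: DEL x): {}
  after event 2 (t=13: SET y = -17): {y=-17}
  after event 3 (t=20: INC y by 12): {y=-5}
  after event 4 (t=27: DEC z by 15): {y=-5, z=-15}
  after event 5 (t=32: SET x = 42): {x=42, y=-5, z=-15}
  after event 6 (t=39: SET z = -9): {x=42, y=-5, z=-9}
  after event 7 (t=47: SET z = 46): {x=42, y=-5, z=46}
  after event 8 (t=53: DEC x by 6): {x=36, y=-5, z=46}

Answer: {x=36, y=-5, z=46}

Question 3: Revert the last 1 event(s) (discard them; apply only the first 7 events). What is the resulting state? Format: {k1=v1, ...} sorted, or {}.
Keep first 7 events (discard last 1):
  after event 1 (t=3: DEL x): {}
  after event 2 (t=13: SET y = -17): {y=-17}
  after event 3 (t=20: INC y by 12): {y=-5}
  after event 4 (t=27: DEC z by 15): {y=-5, z=-15}
  after event 5 (t=32: SET x = 42): {x=42, y=-5, z=-15}
  after event 6 (t=39: SET z = -9): {x=42, y=-5, z=-9}
  after event 7 (t=47: SET z = 46): {x=42, y=-5, z=46}

Answer: {x=42, y=-5, z=46}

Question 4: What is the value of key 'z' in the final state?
Track key 'z' through all 8 events:
  event 1 (t=3: DEL x): z unchanged
  event 2 (t=13: SET y = -17): z unchanged
  event 3 (t=20: INC y by 12): z unchanged
  event 4 (t=27: DEC z by 15): z (absent) -> -15
  event 5 (t=32: SET x = 42): z unchanged
  event 6 (t=39: SET z = -9): z -15 -> -9
  event 7 (t=47: SET z = 46): z -9 -> 46
  event 8 (t=53: DEC x by 6): z unchanged
Final: z = 46

Answer: 46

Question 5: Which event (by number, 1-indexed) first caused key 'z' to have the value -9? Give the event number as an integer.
Looking for first event where z becomes -9:
  event 4: z = -15
  event 5: z = -15
  event 6: z -15 -> -9  <-- first match

Answer: 6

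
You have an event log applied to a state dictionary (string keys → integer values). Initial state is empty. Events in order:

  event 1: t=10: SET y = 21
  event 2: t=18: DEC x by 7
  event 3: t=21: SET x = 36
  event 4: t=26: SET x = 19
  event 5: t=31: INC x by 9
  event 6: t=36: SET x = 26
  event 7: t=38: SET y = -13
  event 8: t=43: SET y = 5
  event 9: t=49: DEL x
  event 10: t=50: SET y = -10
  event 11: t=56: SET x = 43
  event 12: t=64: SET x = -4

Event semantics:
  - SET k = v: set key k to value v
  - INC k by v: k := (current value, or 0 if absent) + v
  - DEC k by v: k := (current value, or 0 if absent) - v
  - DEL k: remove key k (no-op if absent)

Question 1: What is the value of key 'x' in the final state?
Track key 'x' through all 12 events:
  event 1 (t=10: SET y = 21): x unchanged
  event 2 (t=18: DEC x by 7): x (absent) -> -7
  event 3 (t=21: SET x = 36): x -7 -> 36
  event 4 (t=26: SET x = 19): x 36 -> 19
  event 5 (t=31: INC x by 9): x 19 -> 28
  event 6 (t=36: SET x = 26): x 28 -> 26
  event 7 (t=38: SET y = -13): x unchanged
  event 8 (t=43: SET y = 5): x unchanged
  event 9 (t=49: DEL x): x 26 -> (absent)
  event 10 (t=50: SET y = -10): x unchanged
  event 11 (t=56: SET x = 43): x (absent) -> 43
  event 12 (t=64: SET x = -4): x 43 -> -4
Final: x = -4

Answer: -4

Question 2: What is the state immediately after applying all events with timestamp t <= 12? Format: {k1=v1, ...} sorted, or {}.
Apply events with t <= 12 (1 events):
  after event 1 (t=10: SET y = 21): {y=21}

Answer: {y=21}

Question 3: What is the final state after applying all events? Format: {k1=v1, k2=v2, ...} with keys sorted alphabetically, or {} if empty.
Answer: {x=-4, y=-10}

Derivation:
  after event 1 (t=10: SET y = 21): {y=21}
  after event 2 (t=18: DEC x by 7): {x=-7, y=21}
  after event 3 (t=21: SET x = 36): {x=36, y=21}
  after event 4 (t=26: SET x = 19): {x=19, y=21}
  after event 5 (t=31: INC x by 9): {x=28, y=21}
  after event 6 (t=36: SET x = 26): {x=26, y=21}
  after event 7 (t=38: SET y = -13): {x=26, y=-13}
  after event 8 (t=43: SET y = 5): {x=26, y=5}
  after event 9 (t=49: DEL x): {y=5}
  after event 10 (t=50: SET y = -10): {y=-10}
  after event 11 (t=56: SET x = 43): {x=43, y=-10}
  after event 12 (t=64: SET x = -4): {x=-4, y=-10}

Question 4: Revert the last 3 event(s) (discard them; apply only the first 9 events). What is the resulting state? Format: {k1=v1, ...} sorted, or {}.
Keep first 9 events (discard last 3):
  after event 1 (t=10: SET y = 21): {y=21}
  after event 2 (t=18: DEC x by 7): {x=-7, y=21}
  after event 3 (t=21: SET x = 36): {x=36, y=21}
  after event 4 (t=26: SET x = 19): {x=19, y=21}
  after event 5 (t=31: INC x by 9): {x=28, y=21}
  after event 6 (t=36: SET x = 26): {x=26, y=21}
  after event 7 (t=38: SET y = -13): {x=26, y=-13}
  after event 8 (t=43: SET y = 5): {x=26, y=5}
  after event 9 (t=49: DEL x): {y=5}

Answer: {y=5}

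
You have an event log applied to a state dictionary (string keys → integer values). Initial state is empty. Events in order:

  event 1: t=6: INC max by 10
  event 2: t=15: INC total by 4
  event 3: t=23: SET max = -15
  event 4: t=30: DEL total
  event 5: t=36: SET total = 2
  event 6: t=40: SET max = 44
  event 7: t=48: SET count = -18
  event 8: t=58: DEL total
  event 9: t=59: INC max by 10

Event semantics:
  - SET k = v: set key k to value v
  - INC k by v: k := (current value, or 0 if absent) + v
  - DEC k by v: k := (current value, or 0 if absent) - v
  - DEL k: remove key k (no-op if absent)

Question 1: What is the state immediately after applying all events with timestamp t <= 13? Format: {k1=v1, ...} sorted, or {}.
Answer: {max=10}

Derivation:
Apply events with t <= 13 (1 events):
  after event 1 (t=6: INC max by 10): {max=10}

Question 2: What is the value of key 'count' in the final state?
Track key 'count' through all 9 events:
  event 1 (t=6: INC max by 10): count unchanged
  event 2 (t=15: INC total by 4): count unchanged
  event 3 (t=23: SET max = -15): count unchanged
  event 4 (t=30: DEL total): count unchanged
  event 5 (t=36: SET total = 2): count unchanged
  event 6 (t=40: SET max = 44): count unchanged
  event 7 (t=48: SET count = -18): count (absent) -> -18
  event 8 (t=58: DEL total): count unchanged
  event 9 (t=59: INC max by 10): count unchanged
Final: count = -18

Answer: -18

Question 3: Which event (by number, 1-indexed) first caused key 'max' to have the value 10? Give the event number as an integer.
Looking for first event where max becomes 10:
  event 1: max (absent) -> 10  <-- first match

Answer: 1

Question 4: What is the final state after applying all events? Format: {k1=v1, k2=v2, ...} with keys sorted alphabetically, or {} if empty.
Answer: {count=-18, max=54}

Derivation:
  after event 1 (t=6: INC max by 10): {max=10}
  after event 2 (t=15: INC total by 4): {max=10, total=4}
  after event 3 (t=23: SET max = -15): {max=-15, total=4}
  after event 4 (t=30: DEL total): {max=-15}
  after event 5 (t=36: SET total = 2): {max=-15, total=2}
  after event 6 (t=40: SET max = 44): {max=44, total=2}
  after event 7 (t=48: SET count = -18): {count=-18, max=44, total=2}
  after event 8 (t=58: DEL total): {count=-18, max=44}
  after event 9 (t=59: INC max by 10): {count=-18, max=54}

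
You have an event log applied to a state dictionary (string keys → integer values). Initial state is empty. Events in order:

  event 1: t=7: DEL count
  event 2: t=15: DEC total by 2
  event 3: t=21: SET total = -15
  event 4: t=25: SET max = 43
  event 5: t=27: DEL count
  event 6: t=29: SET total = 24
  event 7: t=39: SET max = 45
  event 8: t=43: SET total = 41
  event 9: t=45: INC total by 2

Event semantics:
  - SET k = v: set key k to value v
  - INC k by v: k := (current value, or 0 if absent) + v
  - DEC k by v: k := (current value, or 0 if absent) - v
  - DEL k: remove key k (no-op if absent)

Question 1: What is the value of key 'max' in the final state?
Answer: 45

Derivation:
Track key 'max' through all 9 events:
  event 1 (t=7: DEL count): max unchanged
  event 2 (t=15: DEC total by 2): max unchanged
  event 3 (t=21: SET total = -15): max unchanged
  event 4 (t=25: SET max = 43): max (absent) -> 43
  event 5 (t=27: DEL count): max unchanged
  event 6 (t=29: SET total = 24): max unchanged
  event 7 (t=39: SET max = 45): max 43 -> 45
  event 8 (t=43: SET total = 41): max unchanged
  event 9 (t=45: INC total by 2): max unchanged
Final: max = 45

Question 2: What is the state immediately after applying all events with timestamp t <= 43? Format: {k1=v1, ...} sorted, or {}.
Answer: {max=45, total=41}

Derivation:
Apply events with t <= 43 (8 events):
  after event 1 (t=7: DEL count): {}
  after event 2 (t=15: DEC total by 2): {total=-2}
  after event 3 (t=21: SET total = -15): {total=-15}
  after event 4 (t=25: SET max = 43): {max=43, total=-15}
  after event 5 (t=27: DEL count): {max=43, total=-15}
  after event 6 (t=29: SET total = 24): {max=43, total=24}
  after event 7 (t=39: SET max = 45): {max=45, total=24}
  after event 8 (t=43: SET total = 41): {max=45, total=41}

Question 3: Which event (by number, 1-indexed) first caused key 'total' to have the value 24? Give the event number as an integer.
Answer: 6

Derivation:
Looking for first event where total becomes 24:
  event 2: total = -2
  event 3: total = -15
  event 4: total = -15
  event 5: total = -15
  event 6: total -15 -> 24  <-- first match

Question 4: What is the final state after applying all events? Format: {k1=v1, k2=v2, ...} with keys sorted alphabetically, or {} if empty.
  after event 1 (t=7: DEL count): {}
  after event 2 (t=15: DEC total by 2): {total=-2}
  after event 3 (t=21: SET total = -15): {total=-15}
  after event 4 (t=25: SET max = 43): {max=43, total=-15}
  after event 5 (t=27: DEL count): {max=43, total=-15}
  after event 6 (t=29: SET total = 24): {max=43, total=24}
  after event 7 (t=39: SET max = 45): {max=45, total=24}
  after event 8 (t=43: SET total = 41): {max=45, total=41}
  after event 9 (t=45: INC total by 2): {max=45, total=43}

Answer: {max=45, total=43}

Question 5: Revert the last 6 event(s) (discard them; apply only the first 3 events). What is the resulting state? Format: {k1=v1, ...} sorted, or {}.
Keep first 3 events (discard last 6):
  after event 1 (t=7: DEL count): {}
  after event 2 (t=15: DEC total by 2): {total=-2}
  after event 3 (t=21: SET total = -15): {total=-15}

Answer: {total=-15}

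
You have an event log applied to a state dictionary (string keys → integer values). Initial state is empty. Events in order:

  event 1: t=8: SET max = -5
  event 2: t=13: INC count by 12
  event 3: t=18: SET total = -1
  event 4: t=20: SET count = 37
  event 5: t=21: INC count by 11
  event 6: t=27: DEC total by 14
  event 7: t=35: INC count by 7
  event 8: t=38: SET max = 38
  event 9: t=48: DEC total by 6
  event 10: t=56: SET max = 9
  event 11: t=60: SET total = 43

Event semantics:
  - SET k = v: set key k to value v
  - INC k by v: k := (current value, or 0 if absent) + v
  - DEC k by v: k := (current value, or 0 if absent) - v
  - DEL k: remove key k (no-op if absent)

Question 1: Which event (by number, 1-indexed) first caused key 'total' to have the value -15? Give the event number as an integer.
Answer: 6

Derivation:
Looking for first event where total becomes -15:
  event 3: total = -1
  event 4: total = -1
  event 5: total = -1
  event 6: total -1 -> -15  <-- first match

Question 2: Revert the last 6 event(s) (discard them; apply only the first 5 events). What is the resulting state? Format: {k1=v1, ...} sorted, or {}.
Keep first 5 events (discard last 6):
  after event 1 (t=8: SET max = -5): {max=-5}
  after event 2 (t=13: INC count by 12): {count=12, max=-5}
  after event 3 (t=18: SET total = -1): {count=12, max=-5, total=-1}
  after event 4 (t=20: SET count = 37): {count=37, max=-5, total=-1}
  after event 5 (t=21: INC count by 11): {count=48, max=-5, total=-1}

Answer: {count=48, max=-5, total=-1}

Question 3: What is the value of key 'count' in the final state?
Answer: 55

Derivation:
Track key 'count' through all 11 events:
  event 1 (t=8: SET max = -5): count unchanged
  event 2 (t=13: INC count by 12): count (absent) -> 12
  event 3 (t=18: SET total = -1): count unchanged
  event 4 (t=20: SET count = 37): count 12 -> 37
  event 5 (t=21: INC count by 11): count 37 -> 48
  event 6 (t=27: DEC total by 14): count unchanged
  event 7 (t=35: INC count by 7): count 48 -> 55
  event 8 (t=38: SET max = 38): count unchanged
  event 9 (t=48: DEC total by 6): count unchanged
  event 10 (t=56: SET max = 9): count unchanged
  event 11 (t=60: SET total = 43): count unchanged
Final: count = 55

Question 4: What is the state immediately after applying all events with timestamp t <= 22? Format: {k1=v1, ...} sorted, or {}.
Answer: {count=48, max=-5, total=-1}

Derivation:
Apply events with t <= 22 (5 events):
  after event 1 (t=8: SET max = -5): {max=-5}
  after event 2 (t=13: INC count by 12): {count=12, max=-5}
  after event 3 (t=18: SET total = -1): {count=12, max=-5, total=-1}
  after event 4 (t=20: SET count = 37): {count=37, max=-5, total=-1}
  after event 5 (t=21: INC count by 11): {count=48, max=-5, total=-1}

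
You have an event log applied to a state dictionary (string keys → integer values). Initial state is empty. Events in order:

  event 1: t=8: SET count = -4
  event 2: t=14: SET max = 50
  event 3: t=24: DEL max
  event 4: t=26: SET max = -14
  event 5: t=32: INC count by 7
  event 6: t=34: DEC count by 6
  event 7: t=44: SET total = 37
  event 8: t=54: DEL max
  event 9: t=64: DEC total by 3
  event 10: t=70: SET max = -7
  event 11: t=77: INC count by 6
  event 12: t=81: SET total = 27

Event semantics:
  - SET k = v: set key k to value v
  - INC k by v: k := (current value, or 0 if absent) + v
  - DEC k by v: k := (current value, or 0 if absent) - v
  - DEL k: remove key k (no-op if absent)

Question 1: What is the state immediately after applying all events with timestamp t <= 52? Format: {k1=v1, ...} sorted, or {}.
Answer: {count=-3, max=-14, total=37}

Derivation:
Apply events with t <= 52 (7 events):
  after event 1 (t=8: SET count = -4): {count=-4}
  after event 2 (t=14: SET max = 50): {count=-4, max=50}
  after event 3 (t=24: DEL max): {count=-4}
  after event 4 (t=26: SET max = -14): {count=-4, max=-14}
  after event 5 (t=32: INC count by 7): {count=3, max=-14}
  after event 6 (t=34: DEC count by 6): {count=-3, max=-14}
  after event 7 (t=44: SET total = 37): {count=-3, max=-14, total=37}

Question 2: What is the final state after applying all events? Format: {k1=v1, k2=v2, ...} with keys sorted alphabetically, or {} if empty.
  after event 1 (t=8: SET count = -4): {count=-4}
  after event 2 (t=14: SET max = 50): {count=-4, max=50}
  after event 3 (t=24: DEL max): {count=-4}
  after event 4 (t=26: SET max = -14): {count=-4, max=-14}
  after event 5 (t=32: INC count by 7): {count=3, max=-14}
  after event 6 (t=34: DEC count by 6): {count=-3, max=-14}
  after event 7 (t=44: SET total = 37): {count=-3, max=-14, total=37}
  after event 8 (t=54: DEL max): {count=-3, total=37}
  after event 9 (t=64: DEC total by 3): {count=-3, total=34}
  after event 10 (t=70: SET max = -7): {count=-3, max=-7, total=34}
  after event 11 (t=77: INC count by 6): {count=3, max=-7, total=34}
  after event 12 (t=81: SET total = 27): {count=3, max=-7, total=27}

Answer: {count=3, max=-7, total=27}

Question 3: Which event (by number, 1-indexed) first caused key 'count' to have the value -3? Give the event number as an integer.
Looking for first event where count becomes -3:
  event 1: count = -4
  event 2: count = -4
  event 3: count = -4
  event 4: count = -4
  event 5: count = 3
  event 6: count 3 -> -3  <-- first match

Answer: 6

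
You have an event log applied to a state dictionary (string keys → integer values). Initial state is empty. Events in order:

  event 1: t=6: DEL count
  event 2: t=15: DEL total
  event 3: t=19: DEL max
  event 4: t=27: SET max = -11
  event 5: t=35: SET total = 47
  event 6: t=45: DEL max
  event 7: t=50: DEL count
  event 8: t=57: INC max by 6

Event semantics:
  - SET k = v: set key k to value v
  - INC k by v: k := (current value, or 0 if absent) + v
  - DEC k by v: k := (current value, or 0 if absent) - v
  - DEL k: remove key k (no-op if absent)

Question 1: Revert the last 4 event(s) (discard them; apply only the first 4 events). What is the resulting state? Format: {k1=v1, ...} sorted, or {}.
Keep first 4 events (discard last 4):
  after event 1 (t=6: DEL count): {}
  after event 2 (t=15: DEL total): {}
  after event 3 (t=19: DEL max): {}
  after event 4 (t=27: SET max = -11): {max=-11}

Answer: {max=-11}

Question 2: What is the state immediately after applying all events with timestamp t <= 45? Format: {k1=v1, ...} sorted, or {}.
Answer: {total=47}

Derivation:
Apply events with t <= 45 (6 events):
  after event 1 (t=6: DEL count): {}
  after event 2 (t=15: DEL total): {}
  after event 3 (t=19: DEL max): {}
  after event 4 (t=27: SET max = -11): {max=-11}
  after event 5 (t=35: SET total = 47): {max=-11, total=47}
  after event 6 (t=45: DEL max): {total=47}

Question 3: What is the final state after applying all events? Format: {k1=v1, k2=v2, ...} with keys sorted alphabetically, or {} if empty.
Answer: {max=6, total=47}

Derivation:
  after event 1 (t=6: DEL count): {}
  after event 2 (t=15: DEL total): {}
  after event 3 (t=19: DEL max): {}
  after event 4 (t=27: SET max = -11): {max=-11}
  after event 5 (t=35: SET total = 47): {max=-11, total=47}
  after event 6 (t=45: DEL max): {total=47}
  after event 7 (t=50: DEL count): {total=47}
  after event 8 (t=57: INC max by 6): {max=6, total=47}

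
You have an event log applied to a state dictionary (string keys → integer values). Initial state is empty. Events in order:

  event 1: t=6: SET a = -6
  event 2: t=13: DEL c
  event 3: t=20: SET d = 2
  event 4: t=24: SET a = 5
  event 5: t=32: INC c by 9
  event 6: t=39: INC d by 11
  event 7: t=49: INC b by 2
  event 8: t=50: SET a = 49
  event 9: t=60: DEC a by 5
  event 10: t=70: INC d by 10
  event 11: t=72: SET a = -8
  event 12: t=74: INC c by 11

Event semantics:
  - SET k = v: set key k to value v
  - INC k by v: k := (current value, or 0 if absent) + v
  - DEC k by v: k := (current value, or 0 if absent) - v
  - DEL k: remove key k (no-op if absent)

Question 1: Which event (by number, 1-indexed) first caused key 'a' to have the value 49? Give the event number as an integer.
Looking for first event where a becomes 49:
  event 1: a = -6
  event 2: a = -6
  event 3: a = -6
  event 4: a = 5
  event 5: a = 5
  event 6: a = 5
  event 7: a = 5
  event 8: a 5 -> 49  <-- first match

Answer: 8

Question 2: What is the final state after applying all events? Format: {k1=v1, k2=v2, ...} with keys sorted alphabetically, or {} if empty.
Answer: {a=-8, b=2, c=20, d=23}

Derivation:
  after event 1 (t=6: SET a = -6): {a=-6}
  after event 2 (t=13: DEL c): {a=-6}
  after event 3 (t=20: SET d = 2): {a=-6, d=2}
  after event 4 (t=24: SET a = 5): {a=5, d=2}
  after event 5 (t=32: INC c by 9): {a=5, c=9, d=2}
  after event 6 (t=39: INC d by 11): {a=5, c=9, d=13}
  after event 7 (t=49: INC b by 2): {a=5, b=2, c=9, d=13}
  after event 8 (t=50: SET a = 49): {a=49, b=2, c=9, d=13}
  after event 9 (t=60: DEC a by 5): {a=44, b=2, c=9, d=13}
  after event 10 (t=70: INC d by 10): {a=44, b=2, c=9, d=23}
  after event 11 (t=72: SET a = -8): {a=-8, b=2, c=9, d=23}
  after event 12 (t=74: INC c by 11): {a=-8, b=2, c=20, d=23}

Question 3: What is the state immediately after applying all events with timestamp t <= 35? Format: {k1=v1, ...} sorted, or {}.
Answer: {a=5, c=9, d=2}

Derivation:
Apply events with t <= 35 (5 events):
  after event 1 (t=6: SET a = -6): {a=-6}
  after event 2 (t=13: DEL c): {a=-6}
  after event 3 (t=20: SET d = 2): {a=-6, d=2}
  after event 4 (t=24: SET a = 5): {a=5, d=2}
  after event 5 (t=32: INC c by 9): {a=5, c=9, d=2}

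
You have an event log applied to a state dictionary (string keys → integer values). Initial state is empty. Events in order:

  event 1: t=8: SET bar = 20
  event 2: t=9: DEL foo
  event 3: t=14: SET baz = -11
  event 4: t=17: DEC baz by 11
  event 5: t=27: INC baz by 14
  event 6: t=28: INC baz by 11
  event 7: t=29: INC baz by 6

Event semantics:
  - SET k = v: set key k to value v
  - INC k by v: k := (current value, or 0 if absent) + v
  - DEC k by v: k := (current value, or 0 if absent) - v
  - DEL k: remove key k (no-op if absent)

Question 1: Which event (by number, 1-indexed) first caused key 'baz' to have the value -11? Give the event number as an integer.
Answer: 3

Derivation:
Looking for first event where baz becomes -11:
  event 3: baz (absent) -> -11  <-- first match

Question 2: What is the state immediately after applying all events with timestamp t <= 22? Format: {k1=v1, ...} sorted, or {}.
Apply events with t <= 22 (4 events):
  after event 1 (t=8: SET bar = 20): {bar=20}
  after event 2 (t=9: DEL foo): {bar=20}
  after event 3 (t=14: SET baz = -11): {bar=20, baz=-11}
  after event 4 (t=17: DEC baz by 11): {bar=20, baz=-22}

Answer: {bar=20, baz=-22}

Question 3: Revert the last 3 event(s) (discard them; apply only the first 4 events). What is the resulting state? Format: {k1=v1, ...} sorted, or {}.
Keep first 4 events (discard last 3):
  after event 1 (t=8: SET bar = 20): {bar=20}
  after event 2 (t=9: DEL foo): {bar=20}
  after event 3 (t=14: SET baz = -11): {bar=20, baz=-11}
  after event 4 (t=17: DEC baz by 11): {bar=20, baz=-22}

Answer: {bar=20, baz=-22}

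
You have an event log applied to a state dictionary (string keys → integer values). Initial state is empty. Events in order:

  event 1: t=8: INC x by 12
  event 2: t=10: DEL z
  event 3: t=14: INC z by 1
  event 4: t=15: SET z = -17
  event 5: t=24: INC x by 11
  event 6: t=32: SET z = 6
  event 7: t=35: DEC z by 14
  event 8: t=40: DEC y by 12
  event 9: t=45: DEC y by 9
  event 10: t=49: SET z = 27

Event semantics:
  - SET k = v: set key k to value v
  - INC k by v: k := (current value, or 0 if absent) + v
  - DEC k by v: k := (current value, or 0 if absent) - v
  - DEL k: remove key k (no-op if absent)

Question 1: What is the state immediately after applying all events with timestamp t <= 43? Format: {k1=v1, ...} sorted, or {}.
Answer: {x=23, y=-12, z=-8}

Derivation:
Apply events with t <= 43 (8 events):
  after event 1 (t=8: INC x by 12): {x=12}
  after event 2 (t=10: DEL z): {x=12}
  after event 3 (t=14: INC z by 1): {x=12, z=1}
  after event 4 (t=15: SET z = -17): {x=12, z=-17}
  after event 5 (t=24: INC x by 11): {x=23, z=-17}
  after event 6 (t=32: SET z = 6): {x=23, z=6}
  after event 7 (t=35: DEC z by 14): {x=23, z=-8}
  after event 8 (t=40: DEC y by 12): {x=23, y=-12, z=-8}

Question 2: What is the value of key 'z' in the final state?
Track key 'z' through all 10 events:
  event 1 (t=8: INC x by 12): z unchanged
  event 2 (t=10: DEL z): z (absent) -> (absent)
  event 3 (t=14: INC z by 1): z (absent) -> 1
  event 4 (t=15: SET z = -17): z 1 -> -17
  event 5 (t=24: INC x by 11): z unchanged
  event 6 (t=32: SET z = 6): z -17 -> 6
  event 7 (t=35: DEC z by 14): z 6 -> -8
  event 8 (t=40: DEC y by 12): z unchanged
  event 9 (t=45: DEC y by 9): z unchanged
  event 10 (t=49: SET z = 27): z -8 -> 27
Final: z = 27

Answer: 27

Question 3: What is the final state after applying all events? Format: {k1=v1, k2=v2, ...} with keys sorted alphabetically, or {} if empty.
  after event 1 (t=8: INC x by 12): {x=12}
  after event 2 (t=10: DEL z): {x=12}
  after event 3 (t=14: INC z by 1): {x=12, z=1}
  after event 4 (t=15: SET z = -17): {x=12, z=-17}
  after event 5 (t=24: INC x by 11): {x=23, z=-17}
  after event 6 (t=32: SET z = 6): {x=23, z=6}
  after event 7 (t=35: DEC z by 14): {x=23, z=-8}
  after event 8 (t=40: DEC y by 12): {x=23, y=-12, z=-8}
  after event 9 (t=45: DEC y by 9): {x=23, y=-21, z=-8}
  after event 10 (t=49: SET z = 27): {x=23, y=-21, z=27}

Answer: {x=23, y=-21, z=27}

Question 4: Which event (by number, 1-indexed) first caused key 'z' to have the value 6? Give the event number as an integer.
Answer: 6

Derivation:
Looking for first event where z becomes 6:
  event 3: z = 1
  event 4: z = -17
  event 5: z = -17
  event 6: z -17 -> 6  <-- first match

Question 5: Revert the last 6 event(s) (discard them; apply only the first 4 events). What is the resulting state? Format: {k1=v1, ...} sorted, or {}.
Keep first 4 events (discard last 6):
  after event 1 (t=8: INC x by 12): {x=12}
  after event 2 (t=10: DEL z): {x=12}
  after event 3 (t=14: INC z by 1): {x=12, z=1}
  after event 4 (t=15: SET z = -17): {x=12, z=-17}

Answer: {x=12, z=-17}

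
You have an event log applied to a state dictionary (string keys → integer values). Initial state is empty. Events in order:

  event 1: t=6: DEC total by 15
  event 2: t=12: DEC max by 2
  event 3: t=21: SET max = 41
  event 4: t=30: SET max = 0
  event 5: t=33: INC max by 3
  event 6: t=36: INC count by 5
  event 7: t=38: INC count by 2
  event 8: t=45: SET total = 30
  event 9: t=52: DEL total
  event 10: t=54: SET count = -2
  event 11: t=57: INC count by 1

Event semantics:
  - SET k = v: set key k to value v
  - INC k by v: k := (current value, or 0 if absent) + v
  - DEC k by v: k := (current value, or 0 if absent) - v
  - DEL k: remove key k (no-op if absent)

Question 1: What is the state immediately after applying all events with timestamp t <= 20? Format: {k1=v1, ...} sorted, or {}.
Apply events with t <= 20 (2 events):
  after event 1 (t=6: DEC total by 15): {total=-15}
  after event 2 (t=12: DEC max by 2): {max=-2, total=-15}

Answer: {max=-2, total=-15}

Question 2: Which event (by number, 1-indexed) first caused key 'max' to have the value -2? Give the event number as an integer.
Looking for first event where max becomes -2:
  event 2: max (absent) -> -2  <-- first match

Answer: 2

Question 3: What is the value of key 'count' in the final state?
Answer: -1

Derivation:
Track key 'count' through all 11 events:
  event 1 (t=6: DEC total by 15): count unchanged
  event 2 (t=12: DEC max by 2): count unchanged
  event 3 (t=21: SET max = 41): count unchanged
  event 4 (t=30: SET max = 0): count unchanged
  event 5 (t=33: INC max by 3): count unchanged
  event 6 (t=36: INC count by 5): count (absent) -> 5
  event 7 (t=38: INC count by 2): count 5 -> 7
  event 8 (t=45: SET total = 30): count unchanged
  event 9 (t=52: DEL total): count unchanged
  event 10 (t=54: SET count = -2): count 7 -> -2
  event 11 (t=57: INC count by 1): count -2 -> -1
Final: count = -1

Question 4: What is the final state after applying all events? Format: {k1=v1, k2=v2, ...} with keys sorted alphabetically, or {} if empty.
  after event 1 (t=6: DEC total by 15): {total=-15}
  after event 2 (t=12: DEC max by 2): {max=-2, total=-15}
  after event 3 (t=21: SET max = 41): {max=41, total=-15}
  after event 4 (t=30: SET max = 0): {max=0, total=-15}
  after event 5 (t=33: INC max by 3): {max=3, total=-15}
  after event 6 (t=36: INC count by 5): {count=5, max=3, total=-15}
  after event 7 (t=38: INC count by 2): {count=7, max=3, total=-15}
  after event 8 (t=45: SET total = 30): {count=7, max=3, total=30}
  after event 9 (t=52: DEL total): {count=7, max=3}
  after event 10 (t=54: SET count = -2): {count=-2, max=3}
  after event 11 (t=57: INC count by 1): {count=-1, max=3}

Answer: {count=-1, max=3}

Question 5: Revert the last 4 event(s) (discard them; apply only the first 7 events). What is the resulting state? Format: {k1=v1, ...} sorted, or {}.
Answer: {count=7, max=3, total=-15}

Derivation:
Keep first 7 events (discard last 4):
  after event 1 (t=6: DEC total by 15): {total=-15}
  after event 2 (t=12: DEC max by 2): {max=-2, total=-15}
  after event 3 (t=21: SET max = 41): {max=41, total=-15}
  after event 4 (t=30: SET max = 0): {max=0, total=-15}
  after event 5 (t=33: INC max by 3): {max=3, total=-15}
  after event 6 (t=36: INC count by 5): {count=5, max=3, total=-15}
  after event 7 (t=38: INC count by 2): {count=7, max=3, total=-15}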